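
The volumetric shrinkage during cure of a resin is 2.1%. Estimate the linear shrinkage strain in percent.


Linear shrinkage ≈ vol_shrink/3 = 2.1/3 = 0.7%

0.7%


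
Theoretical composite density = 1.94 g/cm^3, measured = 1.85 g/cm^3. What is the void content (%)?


Void% = (rho_theo - rho_actual)/rho_theo * 100 = (1.94 - 1.85)/1.94 * 100 = 4.64%

4.64%


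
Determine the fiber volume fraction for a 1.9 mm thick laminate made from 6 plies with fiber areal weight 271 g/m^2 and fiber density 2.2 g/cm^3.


Vf = n * FAW / (rho_f * h * 1000) = 6 * 271 / (2.2 * 1.9 * 1000) = 0.389

0.389


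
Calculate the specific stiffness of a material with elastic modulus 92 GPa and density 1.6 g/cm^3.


Specific stiffness = E/rho = 92/1.6 = 57.5 GPa/(g/cm^3)

57.5 GPa/(g/cm^3)


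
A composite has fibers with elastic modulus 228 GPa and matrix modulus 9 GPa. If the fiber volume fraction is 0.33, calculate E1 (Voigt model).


E1 = Ef*Vf + Em*(1-Vf) = 228*0.33 + 9*0.67 = 81.27 GPa

81.27 GPa


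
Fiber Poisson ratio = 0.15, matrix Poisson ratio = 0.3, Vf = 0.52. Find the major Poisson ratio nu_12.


nu_12 = nu_f*Vf + nu_m*(1-Vf) = 0.15*0.52 + 0.3*0.48 = 0.222

0.222


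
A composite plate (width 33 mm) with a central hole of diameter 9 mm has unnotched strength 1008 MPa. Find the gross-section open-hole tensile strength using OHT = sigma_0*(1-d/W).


OHT = sigma_0*(1-d/W) = 1008*(1-9/33) = 733.1 MPa

733.1 MPa


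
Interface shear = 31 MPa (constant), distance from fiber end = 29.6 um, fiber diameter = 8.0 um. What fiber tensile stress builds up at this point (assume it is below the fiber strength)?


Force balance: sigma_f * (pi*d^2/4) = tau * (pi*d) * x  ->  sigma_f = 4 * tau * x / d
sigma_f = 4 * 31 * 29.6 / 8.0 = 458.8 MPa

458.8 MPa


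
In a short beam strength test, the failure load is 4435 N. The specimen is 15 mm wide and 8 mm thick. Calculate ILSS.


ILSS = 3F/(4bh) = 3*4435/(4*15*8) = 27.72 MPa

27.72 MPa


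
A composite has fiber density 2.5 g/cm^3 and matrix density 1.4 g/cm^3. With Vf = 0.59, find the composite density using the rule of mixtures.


rho_c = rho_f*Vf + rho_m*(1-Vf) = 2.5*0.59 + 1.4*0.41 = 2.049 g/cm^3

2.049 g/cm^3


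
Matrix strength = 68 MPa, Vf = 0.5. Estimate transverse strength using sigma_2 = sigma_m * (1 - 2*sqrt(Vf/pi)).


factor = 1 - 2*sqrt(0.5/pi) = 0.2021
sigma_2 = 68 * 0.2021 = 13.74 MPa

13.74 MPa


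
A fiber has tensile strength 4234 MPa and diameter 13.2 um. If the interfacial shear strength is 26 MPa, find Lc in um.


Lc = sigma_f * d / (2 * tau_i) = 4234 * 13.2 / (2 * 26) = 1074.8 um

1074.8 um


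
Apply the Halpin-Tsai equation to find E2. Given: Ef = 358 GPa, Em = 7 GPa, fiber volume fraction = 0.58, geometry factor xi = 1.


eta = (Ef/Em - 1)/(Ef/Em + xi) = (51.1429 - 1)/(51.1429 + 1) = 0.9616
E2 = Em*(1+xi*eta*Vf)/(1-eta*Vf) = 24.66 GPa

24.66 GPa


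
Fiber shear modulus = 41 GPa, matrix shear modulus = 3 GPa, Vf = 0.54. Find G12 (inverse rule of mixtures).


1/G12 = Vf/Gf + (1-Vf)/Gm = 0.54/41 + 0.46/3
G12 = 6.01 GPa

6.01 GPa


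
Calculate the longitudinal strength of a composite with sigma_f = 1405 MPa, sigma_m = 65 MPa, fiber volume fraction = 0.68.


sigma_1 = sigma_f*Vf + sigma_m*(1-Vf) = 1405*0.68 + 65*0.32 = 976.2 MPa

976.2 MPa


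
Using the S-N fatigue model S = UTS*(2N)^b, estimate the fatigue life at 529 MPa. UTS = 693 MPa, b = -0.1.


N = 0.5 * (S/UTS)^(1/b) = 0.5 * (529/693)^(1/-0.1) = 7.4430 cycles

7.4430 cycles


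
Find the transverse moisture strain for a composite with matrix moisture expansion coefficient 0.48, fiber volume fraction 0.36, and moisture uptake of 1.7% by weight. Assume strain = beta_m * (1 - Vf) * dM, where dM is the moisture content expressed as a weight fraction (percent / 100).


dM = 1.7/100 = 0.017
strain = beta_m * (1-Vf) * dM = 0.48 * 0.64 * 0.017 = 0.0052224

0.0052224


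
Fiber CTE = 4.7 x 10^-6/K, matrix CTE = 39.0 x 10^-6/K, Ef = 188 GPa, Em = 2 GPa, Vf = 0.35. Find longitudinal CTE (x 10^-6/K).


E1 = Ef*Vf + Em*(1-Vf) = 67.1
alpha_1 = (alpha_f*Ef*Vf + alpha_m*Em*(1-Vf))/E1 = 5.36 x 10^-6/K

5.36 x 10^-6/K


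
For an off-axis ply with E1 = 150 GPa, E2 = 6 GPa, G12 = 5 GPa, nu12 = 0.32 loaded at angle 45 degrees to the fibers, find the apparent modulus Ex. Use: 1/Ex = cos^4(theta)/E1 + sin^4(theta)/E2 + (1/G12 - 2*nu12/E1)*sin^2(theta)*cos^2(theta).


cos^4(45) = 0.25, sin^4(45) = 0.25, sin^2(45)*cos^2(45) = 0.25
1/G12 - 2*nu12/E1 = 1/5 - 2*0.32/150 = 0.195733 GPa^-1
1/Ex = 0.25/150 + 0.25/6 + 0.195733*0.25 = 0.0922667 GPa^-1
Ex = 10.84 GPa

10.84 GPa


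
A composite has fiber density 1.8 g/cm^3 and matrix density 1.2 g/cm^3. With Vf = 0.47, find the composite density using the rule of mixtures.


rho_c = rho_f*Vf + rho_m*(1-Vf) = 1.8*0.47 + 1.2*0.53 = 1.482 g/cm^3

1.482 g/cm^3


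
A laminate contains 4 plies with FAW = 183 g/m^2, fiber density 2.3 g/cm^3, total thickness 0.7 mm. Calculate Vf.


Vf = n * FAW / (rho_f * h * 1000) = 4 * 183 / (2.3 * 0.7 * 1000) = 0.4547

0.4547


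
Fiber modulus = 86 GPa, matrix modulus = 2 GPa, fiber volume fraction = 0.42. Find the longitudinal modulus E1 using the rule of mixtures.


E1 = Ef*Vf + Em*(1-Vf) = 86*0.42 + 2*0.58 = 37.28 GPa

37.28 GPa


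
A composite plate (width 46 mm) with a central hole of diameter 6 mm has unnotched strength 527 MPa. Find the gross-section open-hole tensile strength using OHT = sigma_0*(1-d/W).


OHT = sigma_0*(1-d/W) = 527*(1-6/46) = 458.3 MPa

458.3 MPa


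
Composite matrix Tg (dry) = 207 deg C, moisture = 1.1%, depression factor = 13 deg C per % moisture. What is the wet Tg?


Tg_wet = Tg_dry - k*moisture = 207 - 13*1.1 = 192.7 deg C

192.7 deg C


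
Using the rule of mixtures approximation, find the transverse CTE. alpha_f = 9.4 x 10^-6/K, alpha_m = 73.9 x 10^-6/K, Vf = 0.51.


alpha_2 = alpha_f*Vf + alpha_m*(1-Vf) = 9.4*0.51 + 73.9*0.49 = 41.0 x 10^-6/K

41.0 x 10^-6/K


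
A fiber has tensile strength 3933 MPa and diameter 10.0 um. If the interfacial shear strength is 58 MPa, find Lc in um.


Lc = sigma_f * d / (2 * tau_i) = 3933 * 10.0 / (2 * 58) = 339.1 um

339.1 um


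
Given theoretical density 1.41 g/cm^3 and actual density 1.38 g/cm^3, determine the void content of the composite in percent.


Void% = (rho_theo - rho_actual)/rho_theo * 100 = (1.41 - 1.38)/1.41 * 100 = 2.13%

2.13%


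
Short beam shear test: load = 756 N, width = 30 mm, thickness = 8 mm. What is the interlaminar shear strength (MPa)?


ILSS = 3F/(4bh) = 3*756/(4*30*8) = 2.36 MPa

2.36 MPa


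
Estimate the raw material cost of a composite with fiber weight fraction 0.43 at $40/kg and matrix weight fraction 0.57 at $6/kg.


Cost = cost_f*Wf + cost_m*Wm = 40*0.43 + 6*0.57 = $20.62/kg

$20.62/kg


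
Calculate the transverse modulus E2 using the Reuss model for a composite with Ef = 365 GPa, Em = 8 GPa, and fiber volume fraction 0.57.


1/E2 = Vf/Ef + (1-Vf)/Em = 0.57/365 + 0.43/8
E2 = 18.08 GPa

18.08 GPa


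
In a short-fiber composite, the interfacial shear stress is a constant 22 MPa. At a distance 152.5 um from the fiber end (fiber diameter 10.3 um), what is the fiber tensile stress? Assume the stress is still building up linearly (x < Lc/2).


Force balance: sigma_f * (pi*d^2/4) = tau * (pi*d) * x  ->  sigma_f = 4 * tau * x / d
sigma_f = 4 * 22 * 152.5 / 10.3 = 1302.9 MPa

1302.9 MPa


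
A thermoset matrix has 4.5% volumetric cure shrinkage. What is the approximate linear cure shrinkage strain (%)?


Linear shrinkage ≈ vol_shrink/3 = 4.5/3 = 1.5%

1.5%


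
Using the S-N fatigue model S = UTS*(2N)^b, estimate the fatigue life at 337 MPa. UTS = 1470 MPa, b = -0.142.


N = 0.5 * (S/UTS)^(1/b) = 0.5 * (337/1470)^(1/-0.142) = 15988.6239 cycles

15988.6239 cycles


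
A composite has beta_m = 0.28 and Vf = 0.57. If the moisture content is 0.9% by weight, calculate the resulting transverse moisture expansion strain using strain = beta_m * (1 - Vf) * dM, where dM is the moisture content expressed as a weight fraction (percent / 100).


dM = 0.9/100 = 0.009
strain = beta_m * (1-Vf) * dM = 0.28 * 0.43 * 0.009 = 0.0010836

0.0010836


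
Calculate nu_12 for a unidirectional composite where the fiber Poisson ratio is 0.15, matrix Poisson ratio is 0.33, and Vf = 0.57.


nu_12 = nu_f*Vf + nu_m*(1-Vf) = 0.15*0.57 + 0.33*0.43 = 0.2274

0.2274


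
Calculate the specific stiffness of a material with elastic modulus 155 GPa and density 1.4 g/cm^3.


Specific stiffness = E/rho = 155/1.4 = 110.7 GPa/(g/cm^3)

110.7 GPa/(g/cm^3)


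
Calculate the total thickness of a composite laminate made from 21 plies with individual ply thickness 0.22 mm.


h = n * t_ply = 21 * 0.22 = 4.62 mm

4.62 mm


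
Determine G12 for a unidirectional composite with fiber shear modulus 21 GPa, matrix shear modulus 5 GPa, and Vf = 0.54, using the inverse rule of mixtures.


1/G12 = Vf/Gf + (1-Vf)/Gm = 0.54/21 + 0.46/5
G12 = 8.5 GPa

8.5 GPa


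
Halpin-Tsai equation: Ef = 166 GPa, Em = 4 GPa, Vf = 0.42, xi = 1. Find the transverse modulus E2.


eta = (Ef/Em - 1)/(Ef/Em + xi) = (41.5 - 1)/(41.5 + 1) = 0.9529
E2 = Em*(1+xi*eta*Vf)/(1-eta*Vf) = 9.34 GPa

9.34 GPa


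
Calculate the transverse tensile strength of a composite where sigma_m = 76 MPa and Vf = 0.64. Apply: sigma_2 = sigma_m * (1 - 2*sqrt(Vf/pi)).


factor = 1 - 2*sqrt(0.64/pi) = 0.0973
sigma_2 = 76 * 0.0973 = 7.39 MPa

7.39 MPa


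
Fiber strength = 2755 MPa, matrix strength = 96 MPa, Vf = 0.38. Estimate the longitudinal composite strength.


sigma_1 = sigma_f*Vf + sigma_m*(1-Vf) = 2755*0.38 + 96*0.62 = 1106.4 MPa

1106.4 MPa


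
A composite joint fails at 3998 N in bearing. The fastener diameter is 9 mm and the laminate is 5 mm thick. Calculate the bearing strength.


sigma_br = F/(d*h) = 3998/(9*5) = 88.8 MPa

88.8 MPa


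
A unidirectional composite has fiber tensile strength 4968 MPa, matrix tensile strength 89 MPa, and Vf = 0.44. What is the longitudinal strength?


sigma_1 = sigma_f*Vf + sigma_m*(1-Vf) = 4968*0.44 + 89*0.56 = 2235.8 MPa

2235.8 MPa


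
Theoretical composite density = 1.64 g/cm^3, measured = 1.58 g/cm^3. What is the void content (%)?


Void% = (rho_theo - rho_actual)/rho_theo * 100 = (1.64 - 1.58)/1.64 * 100 = 3.66%

3.66%


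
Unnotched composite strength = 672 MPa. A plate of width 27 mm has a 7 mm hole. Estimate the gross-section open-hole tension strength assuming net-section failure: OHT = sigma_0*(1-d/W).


OHT = sigma_0*(1-d/W) = 672*(1-7/27) = 497.8 MPa

497.8 MPa


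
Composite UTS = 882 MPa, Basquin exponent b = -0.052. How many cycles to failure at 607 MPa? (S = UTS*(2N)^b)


N = 0.5 * (S/UTS)^(1/b) = 0.5 * (607/882)^(1/-0.052) = 660.2938 cycles

660.2938 cycles


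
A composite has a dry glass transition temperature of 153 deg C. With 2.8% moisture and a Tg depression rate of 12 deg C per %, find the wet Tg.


Tg_wet = Tg_dry - k*moisture = 153 - 12*2.8 = 119.4 deg C

119.4 deg C


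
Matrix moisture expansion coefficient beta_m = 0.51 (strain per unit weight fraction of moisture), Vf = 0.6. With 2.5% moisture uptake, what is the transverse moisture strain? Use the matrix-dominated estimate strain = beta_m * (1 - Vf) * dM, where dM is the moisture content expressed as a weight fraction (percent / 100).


dM = 2.5/100 = 0.025
strain = beta_m * (1-Vf) * dM = 0.51 * 0.4 * 0.025 = 0.0051

0.0051


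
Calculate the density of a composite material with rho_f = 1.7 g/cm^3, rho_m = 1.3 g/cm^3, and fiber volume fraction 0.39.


rho_c = rho_f*Vf + rho_m*(1-Vf) = 1.7*0.39 + 1.3*0.61 = 1.456 g/cm^3

1.456 g/cm^3


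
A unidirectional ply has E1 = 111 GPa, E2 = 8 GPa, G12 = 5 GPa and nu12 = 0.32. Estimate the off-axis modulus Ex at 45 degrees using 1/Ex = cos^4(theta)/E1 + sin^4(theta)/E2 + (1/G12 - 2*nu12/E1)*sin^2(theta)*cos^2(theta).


cos^4(45) = 0.25, sin^4(45) = 0.25, sin^2(45)*cos^2(45) = 0.25
1/G12 - 2*nu12/E1 = 1/5 - 2*0.32/111 = 0.194234 GPa^-1
1/Ex = 0.25/111 + 0.25/8 + 0.194234*0.25 = 0.0820608 GPa^-1
Ex = 12.19 GPa

12.19 GPa


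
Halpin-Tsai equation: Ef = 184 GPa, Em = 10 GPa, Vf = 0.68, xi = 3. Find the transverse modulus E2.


eta = (Ef/Em - 1)/(Ef/Em + xi) = (18.4 - 1)/(18.4 + 3) = 0.8131
E2 = Em*(1+xi*eta*Vf)/(1-eta*Vf) = 59.46 GPa

59.46 GPa


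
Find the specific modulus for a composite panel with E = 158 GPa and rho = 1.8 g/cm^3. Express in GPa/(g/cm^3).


Specific stiffness = E/rho = 158/1.8 = 87.8 GPa/(g/cm^3)

87.8 GPa/(g/cm^3)


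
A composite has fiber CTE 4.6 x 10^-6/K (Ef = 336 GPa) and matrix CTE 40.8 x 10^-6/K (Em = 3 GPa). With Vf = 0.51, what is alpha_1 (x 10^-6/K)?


E1 = Ef*Vf + Em*(1-Vf) = 172.83
alpha_1 = (alpha_f*Ef*Vf + alpha_m*Em*(1-Vf))/E1 = 4.91 x 10^-6/K

4.91 x 10^-6/K


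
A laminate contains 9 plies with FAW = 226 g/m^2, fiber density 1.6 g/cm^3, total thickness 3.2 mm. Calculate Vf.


Vf = n * FAW / (rho_f * h * 1000) = 9 * 226 / (1.6 * 3.2 * 1000) = 0.3973

0.3973


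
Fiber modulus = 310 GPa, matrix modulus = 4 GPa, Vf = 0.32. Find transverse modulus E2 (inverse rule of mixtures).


1/E2 = Vf/Ef + (1-Vf)/Em = 0.32/310 + 0.68/4
E2 = 5.85 GPa

5.85 GPa


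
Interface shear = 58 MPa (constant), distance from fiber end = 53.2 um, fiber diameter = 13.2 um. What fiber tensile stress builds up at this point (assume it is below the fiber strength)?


Force balance: sigma_f * (pi*d^2/4) = tau * (pi*d) * x  ->  sigma_f = 4 * tau * x / d
sigma_f = 4 * 58 * 53.2 / 13.2 = 935.0 MPa

935.0 MPa


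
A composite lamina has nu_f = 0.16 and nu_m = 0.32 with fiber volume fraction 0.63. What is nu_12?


nu_12 = nu_f*Vf + nu_m*(1-Vf) = 0.16*0.63 + 0.32*0.37 = 0.2192

0.2192


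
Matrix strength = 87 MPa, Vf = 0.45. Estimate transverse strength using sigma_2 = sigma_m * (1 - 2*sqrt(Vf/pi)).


factor = 1 - 2*sqrt(0.45/pi) = 0.2431
sigma_2 = 87 * 0.2431 = 21.15 MPa

21.15 MPa


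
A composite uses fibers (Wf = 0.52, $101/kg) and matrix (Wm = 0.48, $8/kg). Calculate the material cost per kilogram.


Cost = cost_f*Wf + cost_m*Wm = 101*0.52 + 8*0.48 = $56.36/kg

$56.36/kg


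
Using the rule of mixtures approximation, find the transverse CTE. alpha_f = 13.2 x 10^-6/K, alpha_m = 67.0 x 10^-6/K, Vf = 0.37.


alpha_2 = alpha_f*Vf + alpha_m*(1-Vf) = 13.2*0.37 + 67.0*0.63 = 47.1 x 10^-6/K

47.1 x 10^-6/K


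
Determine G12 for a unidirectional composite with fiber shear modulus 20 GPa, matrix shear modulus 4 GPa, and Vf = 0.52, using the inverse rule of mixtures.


1/G12 = Vf/Gf + (1-Vf)/Gm = 0.52/20 + 0.48/4
G12 = 6.85 GPa

6.85 GPa


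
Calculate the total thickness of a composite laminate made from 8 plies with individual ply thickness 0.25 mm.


h = n * t_ply = 8 * 0.25 = 2.0 mm

2.0 mm


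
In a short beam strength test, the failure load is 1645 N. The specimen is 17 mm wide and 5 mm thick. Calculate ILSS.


ILSS = 3F/(4bh) = 3*1645/(4*17*5) = 14.51 MPa

14.51 MPa


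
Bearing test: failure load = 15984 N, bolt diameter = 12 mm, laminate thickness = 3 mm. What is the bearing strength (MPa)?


sigma_br = F/(d*h) = 15984/(12*3) = 444.0 MPa

444.0 MPa


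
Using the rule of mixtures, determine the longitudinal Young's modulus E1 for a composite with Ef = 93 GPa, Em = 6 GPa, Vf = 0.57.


E1 = Ef*Vf + Em*(1-Vf) = 93*0.57 + 6*0.43 = 55.59 GPa

55.59 GPa


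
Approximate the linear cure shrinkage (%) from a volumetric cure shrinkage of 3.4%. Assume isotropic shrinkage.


Linear shrinkage ≈ vol_shrink/3 = 3.4/3 = 1.133%

1.133%


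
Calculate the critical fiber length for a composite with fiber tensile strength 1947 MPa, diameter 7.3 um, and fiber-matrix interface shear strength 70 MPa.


Lc = sigma_f * d / (2 * tau_i) = 1947 * 7.3 / (2 * 70) = 101.5 um

101.5 um


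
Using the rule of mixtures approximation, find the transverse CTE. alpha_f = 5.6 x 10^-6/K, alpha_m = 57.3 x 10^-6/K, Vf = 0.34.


alpha_2 = alpha_f*Vf + alpha_m*(1-Vf) = 5.6*0.34 + 57.3*0.66 = 39.7 x 10^-6/K

39.7 x 10^-6/K


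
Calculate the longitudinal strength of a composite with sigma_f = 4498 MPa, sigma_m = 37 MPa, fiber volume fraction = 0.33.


sigma_1 = sigma_f*Vf + sigma_m*(1-Vf) = 4498*0.33 + 37*0.67 = 1509.1 MPa

1509.1 MPa


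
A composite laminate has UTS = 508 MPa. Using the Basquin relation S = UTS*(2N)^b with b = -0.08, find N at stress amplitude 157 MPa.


N = 0.5 * (S/UTS)^(1/b) = 0.5 * (157/508)^(1/-0.08) = 1.1845e+06 cycles

1.1845e+06 cycles


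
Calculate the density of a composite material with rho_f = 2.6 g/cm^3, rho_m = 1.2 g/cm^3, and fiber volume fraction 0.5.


rho_c = rho_f*Vf + rho_m*(1-Vf) = 2.6*0.5 + 1.2*0.5 = 1.9 g/cm^3

1.9 g/cm^3


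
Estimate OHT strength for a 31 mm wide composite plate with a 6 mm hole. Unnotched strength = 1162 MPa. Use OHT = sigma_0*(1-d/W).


OHT = sigma_0*(1-d/W) = 1162*(1-6/31) = 937.1 MPa

937.1 MPa


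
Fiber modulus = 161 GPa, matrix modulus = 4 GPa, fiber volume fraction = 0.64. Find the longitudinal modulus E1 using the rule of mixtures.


E1 = Ef*Vf + Em*(1-Vf) = 161*0.64 + 4*0.36 = 104.48 GPa

104.48 GPa


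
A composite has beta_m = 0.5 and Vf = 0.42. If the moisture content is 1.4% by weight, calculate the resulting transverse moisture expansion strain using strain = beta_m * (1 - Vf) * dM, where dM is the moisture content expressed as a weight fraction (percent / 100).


dM = 1.4/100 = 0.014
strain = beta_m * (1-Vf) * dM = 0.5 * 0.58 * 0.014 = 0.00406

0.00406


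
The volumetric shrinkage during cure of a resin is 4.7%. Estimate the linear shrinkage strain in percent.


Linear shrinkage ≈ vol_shrink/3 = 4.7/3 = 1.567%

1.567%


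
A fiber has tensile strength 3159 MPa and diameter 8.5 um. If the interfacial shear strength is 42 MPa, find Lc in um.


Lc = sigma_f * d / (2 * tau_i) = 3159 * 8.5 / (2 * 42) = 319.7 um

319.7 um


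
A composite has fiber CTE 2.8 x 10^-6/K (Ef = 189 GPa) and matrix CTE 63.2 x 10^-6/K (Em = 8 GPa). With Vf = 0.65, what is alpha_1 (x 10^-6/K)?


E1 = Ef*Vf + Em*(1-Vf) = 125.65
alpha_1 = (alpha_f*Ef*Vf + alpha_m*Em*(1-Vf))/E1 = 4.15 x 10^-6/K

4.15 x 10^-6/K


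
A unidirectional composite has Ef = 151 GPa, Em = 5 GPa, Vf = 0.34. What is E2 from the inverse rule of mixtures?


1/E2 = Vf/Ef + (1-Vf)/Em = 0.34/151 + 0.66/5
E2 = 7.45 GPa

7.45 GPa


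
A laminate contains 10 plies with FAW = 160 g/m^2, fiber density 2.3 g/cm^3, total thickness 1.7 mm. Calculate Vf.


Vf = n * FAW / (rho_f * h * 1000) = 10 * 160 / (2.3 * 1.7 * 1000) = 0.4092

0.4092


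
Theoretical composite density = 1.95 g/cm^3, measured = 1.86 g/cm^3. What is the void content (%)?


Void% = (rho_theo - rho_actual)/rho_theo * 100 = (1.95 - 1.86)/1.95 * 100 = 4.62%

4.62%


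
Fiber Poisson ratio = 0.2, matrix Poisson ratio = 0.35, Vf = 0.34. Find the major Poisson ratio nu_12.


nu_12 = nu_f*Vf + nu_m*(1-Vf) = 0.2*0.34 + 0.35*0.66 = 0.299

0.299


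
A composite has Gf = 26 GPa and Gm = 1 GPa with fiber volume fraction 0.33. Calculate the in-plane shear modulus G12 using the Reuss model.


1/G12 = Vf/Gf + (1-Vf)/Gm = 0.33/26 + 0.67/1
G12 = 1.46 GPa

1.46 GPa


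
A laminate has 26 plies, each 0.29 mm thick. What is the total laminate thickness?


h = n * t_ply = 26 * 0.29 = 7.54 mm

7.54 mm


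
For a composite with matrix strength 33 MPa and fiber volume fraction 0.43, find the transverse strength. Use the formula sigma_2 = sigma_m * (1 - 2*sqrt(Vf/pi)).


factor = 1 - 2*sqrt(0.43/pi) = 0.2601
sigma_2 = 33 * 0.2601 = 8.58 MPa

8.58 MPa


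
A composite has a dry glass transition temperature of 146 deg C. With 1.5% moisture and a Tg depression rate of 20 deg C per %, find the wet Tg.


Tg_wet = Tg_dry - k*moisture = 146 - 20*1.5 = 116.0 deg C

116.0 deg C


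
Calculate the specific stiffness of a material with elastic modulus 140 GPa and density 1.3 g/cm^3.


Specific stiffness = E/rho = 140/1.3 = 107.7 GPa/(g/cm^3)

107.7 GPa/(g/cm^3)


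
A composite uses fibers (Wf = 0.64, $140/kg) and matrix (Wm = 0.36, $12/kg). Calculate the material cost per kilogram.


Cost = cost_f*Wf + cost_m*Wm = 140*0.64 + 12*0.36 = $93.92/kg

$93.92/kg


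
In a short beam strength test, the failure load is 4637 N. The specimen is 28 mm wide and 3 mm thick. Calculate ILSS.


ILSS = 3F/(4bh) = 3*4637/(4*28*3) = 41.4 MPa

41.4 MPa


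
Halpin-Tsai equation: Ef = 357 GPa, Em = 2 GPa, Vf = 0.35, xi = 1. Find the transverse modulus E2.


eta = (Ef/Em - 1)/(Ef/Em + xi) = (178.5 - 1)/(178.5 + 1) = 0.9889
E2 = Em*(1+xi*eta*Vf)/(1-eta*Vf) = 4.12 GPa

4.12 GPa


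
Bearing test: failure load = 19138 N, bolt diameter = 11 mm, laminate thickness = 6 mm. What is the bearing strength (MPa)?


sigma_br = F/(d*h) = 19138/(11*6) = 290.0 MPa

290.0 MPa


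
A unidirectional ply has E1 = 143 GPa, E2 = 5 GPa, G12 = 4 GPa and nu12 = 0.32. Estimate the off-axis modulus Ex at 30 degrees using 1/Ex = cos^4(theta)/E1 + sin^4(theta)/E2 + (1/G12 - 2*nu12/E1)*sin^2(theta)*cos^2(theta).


cos^4(30) = 0.5625, sin^4(30) = 0.0625, sin^2(30)*cos^2(30) = 0.1875
1/G12 - 2*nu12/E1 = 1/4 - 2*0.32/143 = 0.245524 GPa^-1
1/Ex = 0.5625/143 + 0.0625/5 + 0.245524*0.1875 = 0.0624694 GPa^-1
Ex = 16.01 GPa

16.01 GPa


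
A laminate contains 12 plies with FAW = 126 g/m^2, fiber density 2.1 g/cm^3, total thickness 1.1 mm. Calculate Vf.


Vf = n * FAW / (rho_f * h * 1000) = 12 * 126 / (2.1 * 1.1 * 1000) = 0.6545

0.6545


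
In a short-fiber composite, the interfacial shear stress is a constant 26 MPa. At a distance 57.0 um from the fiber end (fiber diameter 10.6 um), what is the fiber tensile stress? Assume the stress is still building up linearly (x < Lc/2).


Force balance: sigma_f * (pi*d^2/4) = tau * (pi*d) * x  ->  sigma_f = 4 * tau * x / d
sigma_f = 4 * 26 * 57.0 / 10.6 = 559.2 MPa

559.2 MPa


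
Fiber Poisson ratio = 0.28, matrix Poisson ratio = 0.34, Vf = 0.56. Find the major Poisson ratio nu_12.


nu_12 = nu_f*Vf + nu_m*(1-Vf) = 0.28*0.56 + 0.34*0.44 = 0.3064

0.3064


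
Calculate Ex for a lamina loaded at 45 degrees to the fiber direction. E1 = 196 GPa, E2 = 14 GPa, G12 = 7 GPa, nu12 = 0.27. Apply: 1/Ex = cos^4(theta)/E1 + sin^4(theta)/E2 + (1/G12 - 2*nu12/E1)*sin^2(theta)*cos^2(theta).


cos^4(45) = 0.25, sin^4(45) = 0.25, sin^2(45)*cos^2(45) = 0.25
1/G12 - 2*nu12/E1 = 1/7 - 2*0.27/196 = 0.140102 GPa^-1
1/Ex = 0.25/196 + 0.25/14 + 0.140102*0.25 = 0.0541582 GPa^-1
Ex = 18.46 GPa

18.46 GPa


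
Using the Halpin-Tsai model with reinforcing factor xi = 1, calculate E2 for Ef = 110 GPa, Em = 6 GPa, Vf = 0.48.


eta = (Ef/Em - 1)/(Ef/Em + xi) = (18.3333 - 1)/(18.3333 + 1) = 0.8966
E2 = Em*(1+xi*eta*Vf)/(1-eta*Vf) = 15.07 GPa

15.07 GPa


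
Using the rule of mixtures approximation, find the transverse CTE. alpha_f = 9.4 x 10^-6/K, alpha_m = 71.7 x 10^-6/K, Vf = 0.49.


alpha_2 = alpha_f*Vf + alpha_m*(1-Vf) = 9.4*0.49 + 71.7*0.51 = 41.2 x 10^-6/K

41.2 x 10^-6/K


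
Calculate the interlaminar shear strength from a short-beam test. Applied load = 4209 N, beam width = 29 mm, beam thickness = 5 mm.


ILSS = 3F/(4bh) = 3*4209/(4*29*5) = 21.77 MPa

21.77 MPa


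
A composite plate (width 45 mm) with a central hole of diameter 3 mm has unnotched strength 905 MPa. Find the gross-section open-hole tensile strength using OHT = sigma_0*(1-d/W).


OHT = sigma_0*(1-d/W) = 905*(1-3/45) = 844.7 MPa

844.7 MPa


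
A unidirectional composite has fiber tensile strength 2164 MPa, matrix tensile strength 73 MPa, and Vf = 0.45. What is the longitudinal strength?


sigma_1 = sigma_f*Vf + sigma_m*(1-Vf) = 2164*0.45 + 73*0.55 = 1014.0 MPa

1014.0 MPa


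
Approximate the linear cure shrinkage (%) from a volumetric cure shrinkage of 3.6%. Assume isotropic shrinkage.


Linear shrinkage ≈ vol_shrink/3 = 3.6/3 = 1.2%

1.2%


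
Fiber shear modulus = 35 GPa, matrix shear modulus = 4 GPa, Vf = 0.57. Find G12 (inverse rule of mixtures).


1/G12 = Vf/Gf + (1-Vf)/Gm = 0.57/35 + 0.43/4
G12 = 8.08 GPa

8.08 GPa


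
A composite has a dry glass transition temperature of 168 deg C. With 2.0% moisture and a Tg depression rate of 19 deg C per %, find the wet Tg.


Tg_wet = Tg_dry - k*moisture = 168 - 19*2.0 = 130.0 deg C

130.0 deg C


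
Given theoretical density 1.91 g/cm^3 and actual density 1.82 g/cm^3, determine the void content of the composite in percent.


Void% = (rho_theo - rho_actual)/rho_theo * 100 = (1.91 - 1.82)/1.91 * 100 = 4.71%

4.71%


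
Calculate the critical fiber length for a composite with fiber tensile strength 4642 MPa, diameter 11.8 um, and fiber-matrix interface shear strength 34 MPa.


Lc = sigma_f * d / (2 * tau_i) = 4642 * 11.8 / (2 * 34) = 805.5 um

805.5 um


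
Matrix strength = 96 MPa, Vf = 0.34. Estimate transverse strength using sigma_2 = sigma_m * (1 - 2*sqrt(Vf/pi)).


factor = 1 - 2*sqrt(0.34/pi) = 0.342
sigma_2 = 96 * 0.342 = 32.84 MPa

32.84 MPa


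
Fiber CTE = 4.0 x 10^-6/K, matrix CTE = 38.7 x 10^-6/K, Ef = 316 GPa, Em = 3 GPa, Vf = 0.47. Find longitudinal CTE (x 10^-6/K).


E1 = Ef*Vf + Em*(1-Vf) = 150.11
alpha_1 = (alpha_f*Ef*Vf + alpha_m*Em*(1-Vf))/E1 = 4.37 x 10^-6/K

4.37 x 10^-6/K


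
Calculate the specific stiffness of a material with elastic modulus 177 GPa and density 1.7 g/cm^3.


Specific stiffness = E/rho = 177/1.7 = 104.1 GPa/(g/cm^3)

104.1 GPa/(g/cm^3)


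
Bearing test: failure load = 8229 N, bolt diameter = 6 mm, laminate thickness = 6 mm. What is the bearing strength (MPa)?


sigma_br = F/(d*h) = 8229/(6*6) = 228.6 MPa

228.6 MPa


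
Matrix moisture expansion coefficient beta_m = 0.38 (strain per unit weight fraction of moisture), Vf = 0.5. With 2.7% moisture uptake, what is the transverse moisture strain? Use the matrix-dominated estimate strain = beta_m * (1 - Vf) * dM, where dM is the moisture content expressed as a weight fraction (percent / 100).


dM = 2.7/100 = 0.027
strain = beta_m * (1-Vf) * dM = 0.38 * 0.5 * 0.027 = 0.00513

0.00513


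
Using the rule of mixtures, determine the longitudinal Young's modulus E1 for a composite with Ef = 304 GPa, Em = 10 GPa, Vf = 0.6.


E1 = Ef*Vf + Em*(1-Vf) = 304*0.6 + 10*0.4 = 186.4 GPa

186.4 GPa


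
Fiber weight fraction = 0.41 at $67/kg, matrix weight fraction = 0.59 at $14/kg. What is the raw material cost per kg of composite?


Cost = cost_f*Wf + cost_m*Wm = 67*0.41 + 14*0.59 = $35.73/kg

$35.73/kg


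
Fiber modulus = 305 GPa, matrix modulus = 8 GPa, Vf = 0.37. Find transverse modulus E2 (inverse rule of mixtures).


1/E2 = Vf/Ef + (1-Vf)/Em = 0.37/305 + 0.63/8
E2 = 12.51 GPa

12.51 GPa


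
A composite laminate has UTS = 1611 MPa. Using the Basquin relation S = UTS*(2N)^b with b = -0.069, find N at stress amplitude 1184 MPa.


N = 0.5 * (S/UTS)^(1/b) = 0.5 * (1184/1611)^(1/-0.069) = 43.3797 cycles

43.3797 cycles


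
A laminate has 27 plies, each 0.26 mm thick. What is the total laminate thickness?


h = n * t_ply = 27 * 0.26 = 7.02 mm

7.02 mm


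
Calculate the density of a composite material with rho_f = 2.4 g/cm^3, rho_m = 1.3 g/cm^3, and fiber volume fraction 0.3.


rho_c = rho_f*Vf + rho_m*(1-Vf) = 2.4*0.3 + 1.3*0.7 = 1.63 g/cm^3

1.63 g/cm^3


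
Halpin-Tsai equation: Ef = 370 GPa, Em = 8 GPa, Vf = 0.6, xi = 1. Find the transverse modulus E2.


eta = (Ef/Em - 1)/(Ef/Em + xi) = (46.25 - 1)/(46.25 + 1) = 0.9577
E2 = Em*(1+xi*eta*Vf)/(1-eta*Vf) = 29.61 GPa

29.61 GPa


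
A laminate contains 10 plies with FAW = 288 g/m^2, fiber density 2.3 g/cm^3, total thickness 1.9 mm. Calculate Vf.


Vf = n * FAW / (rho_f * h * 1000) = 10 * 288 / (2.3 * 1.9 * 1000) = 0.659

0.659


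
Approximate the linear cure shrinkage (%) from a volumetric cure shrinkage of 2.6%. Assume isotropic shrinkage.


Linear shrinkage ≈ vol_shrink/3 = 2.6/3 = 0.867%

0.867%


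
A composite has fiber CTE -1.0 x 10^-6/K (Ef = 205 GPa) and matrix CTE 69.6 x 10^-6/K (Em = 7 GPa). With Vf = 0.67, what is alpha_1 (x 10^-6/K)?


E1 = Ef*Vf + Em*(1-Vf) = 139.66
alpha_1 = (alpha_f*Ef*Vf + alpha_m*Em*(1-Vf))/E1 = 0.17 x 10^-6/K

0.17 x 10^-6/K


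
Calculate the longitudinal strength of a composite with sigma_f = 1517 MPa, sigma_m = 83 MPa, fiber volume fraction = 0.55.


sigma_1 = sigma_f*Vf + sigma_m*(1-Vf) = 1517*0.55 + 83*0.45 = 871.7 MPa

871.7 MPa


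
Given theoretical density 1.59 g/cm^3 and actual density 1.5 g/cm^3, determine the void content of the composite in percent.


Void% = (rho_theo - rho_actual)/rho_theo * 100 = (1.59 - 1.5)/1.59 * 100 = 5.66%

5.66%


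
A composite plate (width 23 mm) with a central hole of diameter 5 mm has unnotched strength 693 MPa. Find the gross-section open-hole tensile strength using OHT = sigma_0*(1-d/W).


OHT = sigma_0*(1-d/W) = 693*(1-5/23) = 542.3 MPa

542.3 MPa


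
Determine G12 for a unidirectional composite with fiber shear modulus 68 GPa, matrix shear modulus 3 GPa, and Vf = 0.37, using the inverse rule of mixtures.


1/G12 = Vf/Gf + (1-Vf)/Gm = 0.37/68 + 0.63/3
G12 = 4.64 GPa

4.64 GPa


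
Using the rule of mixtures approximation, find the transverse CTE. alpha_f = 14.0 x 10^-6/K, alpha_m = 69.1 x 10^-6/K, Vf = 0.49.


alpha_2 = alpha_f*Vf + alpha_m*(1-Vf) = 14.0*0.49 + 69.1*0.51 = 42.1 x 10^-6/K

42.1 x 10^-6/K


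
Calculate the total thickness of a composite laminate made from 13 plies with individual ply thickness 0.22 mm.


h = n * t_ply = 13 * 0.22 = 2.86 mm

2.86 mm


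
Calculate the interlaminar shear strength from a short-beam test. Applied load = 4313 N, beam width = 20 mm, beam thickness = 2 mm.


ILSS = 3F/(4bh) = 3*4313/(4*20*2) = 80.87 MPa

80.87 MPa


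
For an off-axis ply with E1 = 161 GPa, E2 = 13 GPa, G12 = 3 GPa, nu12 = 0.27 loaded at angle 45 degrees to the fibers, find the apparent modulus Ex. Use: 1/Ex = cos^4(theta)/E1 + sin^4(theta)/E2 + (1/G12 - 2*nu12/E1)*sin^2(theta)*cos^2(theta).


cos^4(45) = 0.25, sin^4(45) = 0.25, sin^2(45)*cos^2(45) = 0.25
1/G12 - 2*nu12/E1 = 1/3 - 2*0.27/161 = 0.329979 GPa^-1
1/Ex = 0.25/161 + 0.25/13 + 0.329979*0.25 = 0.1032784 GPa^-1
Ex = 9.68 GPa

9.68 GPa


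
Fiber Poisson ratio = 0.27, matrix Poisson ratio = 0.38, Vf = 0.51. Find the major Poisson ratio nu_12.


nu_12 = nu_f*Vf + nu_m*(1-Vf) = 0.27*0.51 + 0.38*0.49 = 0.3239

0.3239


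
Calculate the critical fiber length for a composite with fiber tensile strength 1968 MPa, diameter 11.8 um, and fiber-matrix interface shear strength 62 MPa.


Lc = sigma_f * d / (2 * tau_i) = 1968 * 11.8 / (2 * 62) = 187.3 um

187.3 um


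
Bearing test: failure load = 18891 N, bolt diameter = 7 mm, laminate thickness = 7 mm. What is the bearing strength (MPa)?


sigma_br = F/(d*h) = 18891/(7*7) = 385.5 MPa

385.5 MPa


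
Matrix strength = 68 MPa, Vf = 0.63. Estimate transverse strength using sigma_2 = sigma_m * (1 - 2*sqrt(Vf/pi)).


factor = 1 - 2*sqrt(0.63/pi) = 0.1044
sigma_2 = 68 * 0.1044 = 7.1 MPa

7.1 MPa


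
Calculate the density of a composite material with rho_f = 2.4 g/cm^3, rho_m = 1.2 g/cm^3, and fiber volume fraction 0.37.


rho_c = rho_f*Vf + rho_m*(1-Vf) = 2.4*0.37 + 1.2*0.63 = 1.644 g/cm^3

1.644 g/cm^3


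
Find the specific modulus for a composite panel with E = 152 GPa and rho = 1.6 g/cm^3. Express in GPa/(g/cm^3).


Specific stiffness = E/rho = 152/1.6 = 95.0 GPa/(g/cm^3)

95.0 GPa/(g/cm^3)


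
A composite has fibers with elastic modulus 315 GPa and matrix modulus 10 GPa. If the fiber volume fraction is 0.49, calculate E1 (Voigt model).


E1 = Ef*Vf + Em*(1-Vf) = 315*0.49 + 10*0.51 = 159.45 GPa

159.45 GPa


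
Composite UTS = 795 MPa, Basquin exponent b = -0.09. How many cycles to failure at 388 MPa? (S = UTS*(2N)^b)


N = 0.5 * (S/UTS)^(1/b) = 0.5 * (388/795)^(1/-0.09) = 1447.0198 cycles

1447.0198 cycles


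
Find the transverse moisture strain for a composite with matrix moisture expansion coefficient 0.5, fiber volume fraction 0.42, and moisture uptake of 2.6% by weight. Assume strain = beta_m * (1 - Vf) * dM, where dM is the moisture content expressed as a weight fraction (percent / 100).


dM = 2.6/100 = 0.026
strain = beta_m * (1-Vf) * dM = 0.5 * 0.58 * 0.026 = 0.00754

0.00754


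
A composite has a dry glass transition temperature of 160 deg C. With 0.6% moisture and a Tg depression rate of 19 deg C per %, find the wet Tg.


Tg_wet = Tg_dry - k*moisture = 160 - 19*0.6 = 148.6 deg C

148.6 deg C


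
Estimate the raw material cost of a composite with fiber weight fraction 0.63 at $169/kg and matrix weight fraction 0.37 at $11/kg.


Cost = cost_f*Wf + cost_m*Wm = 169*0.63 + 11*0.37 = $110.54/kg

$110.54/kg


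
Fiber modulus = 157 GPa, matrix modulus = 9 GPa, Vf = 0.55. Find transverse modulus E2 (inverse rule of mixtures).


1/E2 = Vf/Ef + (1-Vf)/Em = 0.55/157 + 0.45/9
E2 = 18.69 GPa

18.69 GPa


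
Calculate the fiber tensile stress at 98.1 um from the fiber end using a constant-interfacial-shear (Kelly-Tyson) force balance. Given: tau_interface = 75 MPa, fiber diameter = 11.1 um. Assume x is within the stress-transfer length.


Force balance: sigma_f * (pi*d^2/4) = tau * (pi*d) * x  ->  sigma_f = 4 * tau * x / d
sigma_f = 4 * 75 * 98.1 / 11.1 = 2651.4 MPa

2651.4 MPa


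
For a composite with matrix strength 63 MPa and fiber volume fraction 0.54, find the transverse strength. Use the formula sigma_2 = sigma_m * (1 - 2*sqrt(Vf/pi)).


factor = 1 - 2*sqrt(0.54/pi) = 0.1708
sigma_2 = 63 * 0.1708 = 10.76 MPa

10.76 MPa


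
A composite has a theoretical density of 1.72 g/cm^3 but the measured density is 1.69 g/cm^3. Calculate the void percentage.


Void% = (rho_theo - rho_actual)/rho_theo * 100 = (1.72 - 1.69)/1.72 * 100 = 1.74%

1.74%


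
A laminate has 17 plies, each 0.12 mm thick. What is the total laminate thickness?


h = n * t_ply = 17 * 0.12 = 2.04 mm

2.04 mm


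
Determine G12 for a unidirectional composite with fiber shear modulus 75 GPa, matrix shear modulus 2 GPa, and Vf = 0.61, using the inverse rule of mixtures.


1/G12 = Vf/Gf + (1-Vf)/Gm = 0.61/75 + 0.39/2
G12 = 4.92 GPa

4.92 GPa


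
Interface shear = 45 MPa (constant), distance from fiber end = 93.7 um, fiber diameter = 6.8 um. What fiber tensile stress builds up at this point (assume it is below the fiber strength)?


Force balance: sigma_f * (pi*d^2/4) = tau * (pi*d) * x  ->  sigma_f = 4 * tau * x / d
sigma_f = 4 * 45 * 93.7 / 6.8 = 2480.3 MPa

2480.3 MPa


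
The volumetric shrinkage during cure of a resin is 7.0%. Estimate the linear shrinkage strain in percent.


Linear shrinkage ≈ vol_shrink/3 = 7.0/3 = 2.333%

2.333%


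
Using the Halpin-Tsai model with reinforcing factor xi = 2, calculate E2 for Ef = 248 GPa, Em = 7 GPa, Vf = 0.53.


eta = (Ef/Em - 1)/(Ef/Em + xi) = (35.4286 - 1)/(35.4286 + 2) = 0.9198
E2 = Em*(1+xi*eta*Vf)/(1-eta*Vf) = 26.98 GPa

26.98 GPa


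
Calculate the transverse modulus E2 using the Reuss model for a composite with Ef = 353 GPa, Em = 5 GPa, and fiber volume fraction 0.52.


1/E2 = Vf/Ef + (1-Vf)/Em = 0.52/353 + 0.48/5
E2 = 10.26 GPa

10.26 GPa


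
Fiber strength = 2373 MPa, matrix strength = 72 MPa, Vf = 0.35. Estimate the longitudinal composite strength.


sigma_1 = sigma_f*Vf + sigma_m*(1-Vf) = 2373*0.35 + 72*0.65 = 877.4 MPa

877.4 MPa


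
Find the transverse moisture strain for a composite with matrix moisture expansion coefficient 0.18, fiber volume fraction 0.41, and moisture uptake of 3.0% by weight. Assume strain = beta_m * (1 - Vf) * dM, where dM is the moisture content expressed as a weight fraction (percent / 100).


dM = 3.0/100 = 0.03
strain = beta_m * (1-Vf) * dM = 0.18 * 0.59 * 0.03 = 0.003186

0.003186


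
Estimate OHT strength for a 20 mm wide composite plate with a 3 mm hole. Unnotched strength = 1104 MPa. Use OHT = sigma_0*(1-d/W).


OHT = sigma_0*(1-d/W) = 1104*(1-3/20) = 938.4 MPa

938.4 MPa


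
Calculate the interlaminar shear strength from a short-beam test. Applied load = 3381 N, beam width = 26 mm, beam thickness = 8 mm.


ILSS = 3F/(4bh) = 3*3381/(4*26*8) = 12.19 MPa

12.19 MPa


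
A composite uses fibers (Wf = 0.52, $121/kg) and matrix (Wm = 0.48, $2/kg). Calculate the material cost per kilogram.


Cost = cost_f*Wf + cost_m*Wm = 121*0.52 + 2*0.48 = $63.88/kg

$63.88/kg


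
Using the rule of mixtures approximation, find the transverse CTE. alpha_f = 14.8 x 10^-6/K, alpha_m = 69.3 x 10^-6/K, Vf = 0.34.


alpha_2 = alpha_f*Vf + alpha_m*(1-Vf) = 14.8*0.34 + 69.3*0.66 = 50.8 x 10^-6/K

50.8 x 10^-6/K


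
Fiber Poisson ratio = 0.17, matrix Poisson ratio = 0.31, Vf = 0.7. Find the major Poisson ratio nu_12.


nu_12 = nu_f*Vf + nu_m*(1-Vf) = 0.17*0.7 + 0.31*0.3 = 0.212

0.212


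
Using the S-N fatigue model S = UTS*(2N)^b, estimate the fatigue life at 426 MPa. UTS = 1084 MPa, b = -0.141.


N = 0.5 * (S/UTS)^(1/b) = 0.5 * (426/1084)^(1/-0.141) = 376.4483 cycles

376.4483 cycles


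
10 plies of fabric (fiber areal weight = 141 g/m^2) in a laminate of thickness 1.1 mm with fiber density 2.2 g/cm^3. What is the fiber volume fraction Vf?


Vf = n * FAW / (rho_f * h * 1000) = 10 * 141 / (2.2 * 1.1 * 1000) = 0.5826

0.5826


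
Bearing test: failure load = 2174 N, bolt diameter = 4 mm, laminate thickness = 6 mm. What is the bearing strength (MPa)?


sigma_br = F/(d*h) = 2174/(4*6) = 90.6 MPa

90.6 MPa


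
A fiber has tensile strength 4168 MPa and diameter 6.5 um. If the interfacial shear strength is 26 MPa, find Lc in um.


Lc = sigma_f * d / (2 * tau_i) = 4168 * 6.5 / (2 * 26) = 521.0 um

521.0 um


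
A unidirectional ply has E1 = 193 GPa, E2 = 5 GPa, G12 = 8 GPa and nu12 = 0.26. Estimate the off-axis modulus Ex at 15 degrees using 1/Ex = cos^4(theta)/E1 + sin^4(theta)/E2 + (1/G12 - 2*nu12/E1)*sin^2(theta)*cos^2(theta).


cos^4(15) = 0.870513, sin^4(15) = 0.004487, sin^2(15)*cos^2(15) = 0.0625
1/G12 - 2*nu12/E1 = 1/8 - 2*0.26/193 = 0.122306 GPa^-1
1/Ex = 0.870513/193 + 0.004487/5 + 0.122306*0.0625 = 0.013052 GPa^-1
Ex = 76.62 GPa

76.62 GPa


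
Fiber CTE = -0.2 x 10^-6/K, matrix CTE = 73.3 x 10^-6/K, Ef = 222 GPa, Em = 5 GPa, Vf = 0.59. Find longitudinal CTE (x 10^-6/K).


E1 = Ef*Vf + Em*(1-Vf) = 133.03
alpha_1 = (alpha_f*Ef*Vf + alpha_m*Em*(1-Vf))/E1 = 0.93 x 10^-6/K

0.93 x 10^-6/K


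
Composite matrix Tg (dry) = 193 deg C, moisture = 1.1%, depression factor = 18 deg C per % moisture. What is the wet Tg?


Tg_wet = Tg_dry - k*moisture = 193 - 18*1.1 = 173.2 deg C

173.2 deg C


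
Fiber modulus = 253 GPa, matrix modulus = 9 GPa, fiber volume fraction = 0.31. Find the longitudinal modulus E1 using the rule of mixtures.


E1 = Ef*Vf + Em*(1-Vf) = 253*0.31 + 9*0.69 = 84.64 GPa

84.64 GPa


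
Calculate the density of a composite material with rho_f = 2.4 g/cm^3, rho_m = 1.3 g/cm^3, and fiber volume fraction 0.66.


rho_c = rho_f*Vf + rho_m*(1-Vf) = 2.4*0.66 + 1.3*0.34 = 2.026 g/cm^3

2.026 g/cm^3


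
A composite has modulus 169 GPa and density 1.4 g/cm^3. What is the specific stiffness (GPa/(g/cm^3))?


Specific stiffness = E/rho = 169/1.4 = 120.7 GPa/(g/cm^3)

120.7 GPa/(g/cm^3)


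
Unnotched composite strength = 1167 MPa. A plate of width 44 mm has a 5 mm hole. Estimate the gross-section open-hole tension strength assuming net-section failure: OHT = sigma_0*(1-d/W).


OHT = sigma_0*(1-d/W) = 1167*(1-5/44) = 1034.4 MPa

1034.4 MPa


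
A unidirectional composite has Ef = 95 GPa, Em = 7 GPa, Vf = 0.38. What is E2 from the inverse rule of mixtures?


1/E2 = Vf/Ef + (1-Vf)/Em = 0.38/95 + 0.62/7
E2 = 10.8 GPa

10.8 GPa


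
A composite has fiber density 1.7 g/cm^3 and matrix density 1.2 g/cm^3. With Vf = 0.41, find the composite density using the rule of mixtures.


rho_c = rho_f*Vf + rho_m*(1-Vf) = 1.7*0.41 + 1.2*0.59 = 1.405 g/cm^3

1.405 g/cm^3
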